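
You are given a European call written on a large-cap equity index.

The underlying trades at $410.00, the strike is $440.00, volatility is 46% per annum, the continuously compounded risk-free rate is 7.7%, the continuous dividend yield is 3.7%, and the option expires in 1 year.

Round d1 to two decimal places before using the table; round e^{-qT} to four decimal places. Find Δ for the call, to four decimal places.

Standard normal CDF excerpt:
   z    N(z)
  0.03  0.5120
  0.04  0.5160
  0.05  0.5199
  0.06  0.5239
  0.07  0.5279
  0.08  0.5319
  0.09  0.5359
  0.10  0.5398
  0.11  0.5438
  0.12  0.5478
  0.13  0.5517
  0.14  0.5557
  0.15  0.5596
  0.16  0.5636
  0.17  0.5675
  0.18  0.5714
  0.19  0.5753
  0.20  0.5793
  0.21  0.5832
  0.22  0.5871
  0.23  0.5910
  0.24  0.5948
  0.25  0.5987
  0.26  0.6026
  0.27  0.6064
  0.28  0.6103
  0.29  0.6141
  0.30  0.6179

0.5431

T = 1;  σ√T = 0.4600
d₁ = [ln(410/440) + (0.077 − 0.037 + 0.46²/2)·1] / 0.4600 = [-0.0706 + 0.1458] / 0.4600 = 0.1634 → 0.16
N(d₁) = N(0.16) = 0.5636
Δ_call = exp(−qT)·N(d₁) = 0.9637·0.5636 = 0.5431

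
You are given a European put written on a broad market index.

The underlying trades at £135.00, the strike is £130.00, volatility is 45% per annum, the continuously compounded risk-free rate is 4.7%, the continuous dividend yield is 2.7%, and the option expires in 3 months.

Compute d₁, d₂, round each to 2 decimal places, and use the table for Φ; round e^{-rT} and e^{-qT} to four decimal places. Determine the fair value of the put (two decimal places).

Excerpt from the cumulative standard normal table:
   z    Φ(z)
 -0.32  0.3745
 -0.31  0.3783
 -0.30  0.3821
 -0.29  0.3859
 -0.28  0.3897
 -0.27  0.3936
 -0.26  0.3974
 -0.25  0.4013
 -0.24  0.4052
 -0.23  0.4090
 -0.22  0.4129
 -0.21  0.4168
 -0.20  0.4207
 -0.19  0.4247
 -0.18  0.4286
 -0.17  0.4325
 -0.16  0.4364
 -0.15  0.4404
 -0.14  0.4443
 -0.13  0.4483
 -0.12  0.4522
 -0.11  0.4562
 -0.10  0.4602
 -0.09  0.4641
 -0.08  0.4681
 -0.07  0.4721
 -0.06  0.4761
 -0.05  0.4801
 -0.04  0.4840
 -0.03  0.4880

σ√T = 0.45 × 0.5000 = 0.2250
d₁ = [ln(135/130) + (0.047 − 0.027 + 0.45²/2)·0.25] / 0.2250 = [0.0377 + 0.0303] / 0.2250 = 0.3025 ⇒ 0.30
d₂ = d₁ − σ√T = 0.3025 − 0.2250 = 0.0775 ⇒ 0.08
exp(−qT) = exp(−0.027·0.25) = 0.9933;  exp(−rT) = exp(−0.047·0.25) = 0.9883
N(−d₂) = N(-0.08) = 0.4681;  N(−d₁) = N(-0.30) = 0.3821
P = 130·0.9883·0.4681 − 135·0.9933·0.3821 = 60.1410 − 51.2379 = 8.9031

£8.90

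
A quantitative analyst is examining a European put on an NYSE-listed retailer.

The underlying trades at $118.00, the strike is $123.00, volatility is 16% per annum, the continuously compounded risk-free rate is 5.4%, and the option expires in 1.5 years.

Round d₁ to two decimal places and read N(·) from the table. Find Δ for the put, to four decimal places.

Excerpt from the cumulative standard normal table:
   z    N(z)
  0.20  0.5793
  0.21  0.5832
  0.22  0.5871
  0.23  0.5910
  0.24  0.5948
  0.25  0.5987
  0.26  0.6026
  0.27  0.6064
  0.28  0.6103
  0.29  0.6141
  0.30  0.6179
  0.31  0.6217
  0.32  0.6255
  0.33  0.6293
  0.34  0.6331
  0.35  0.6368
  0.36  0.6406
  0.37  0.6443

-0.3821

σ√T = 0.16·√1.5 = 0.1960
d₁ = [ln(118/123) + (0.054 + 0.16²/2)·1.5] / 0.1960 = [-0.0415 + 0.1002] / 0.1960 = 0.2996 → 0.30
N(d₁) = N(0.30) = 0.6179
Δ_put = N(d₁) − 1 = 0.6179 − 1 = -0.3821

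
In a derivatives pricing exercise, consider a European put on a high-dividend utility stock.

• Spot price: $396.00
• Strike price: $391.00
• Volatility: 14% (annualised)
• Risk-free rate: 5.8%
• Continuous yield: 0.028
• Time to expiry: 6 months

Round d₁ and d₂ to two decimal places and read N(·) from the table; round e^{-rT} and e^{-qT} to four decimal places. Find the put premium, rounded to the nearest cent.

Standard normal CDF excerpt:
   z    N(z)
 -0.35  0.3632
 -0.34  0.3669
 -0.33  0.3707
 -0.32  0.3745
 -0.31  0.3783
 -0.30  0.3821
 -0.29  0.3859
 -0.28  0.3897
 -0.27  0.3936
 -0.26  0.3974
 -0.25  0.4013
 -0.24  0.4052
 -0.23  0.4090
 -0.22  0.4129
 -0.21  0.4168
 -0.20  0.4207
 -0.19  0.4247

$10.59

T = 0.5;  σ√T = 0.0990
d₁ = [ln(396/391) + (0.058 − 0.028 + ½·0.14²)·0.5] / (σ√T) = (0.0127 + 0.0199) / 0.0990 = 0.3294 ≈ 0.33
d₂ = 0.3294 − 0.0990 = 0.2304 ≈ 0.23
exp(−qT) = exp(−0.028·0.5) = 0.9861;  exp(−rT) = exp(−0.058·0.5) = 0.9714
P = 391·0.9714·N(-0.23) − 396·0.9861·N(-0.33) = 391·0.9714·0.4090 − 396·0.9861·0.3707 = 155.3453 − 144.7567 = 10.5886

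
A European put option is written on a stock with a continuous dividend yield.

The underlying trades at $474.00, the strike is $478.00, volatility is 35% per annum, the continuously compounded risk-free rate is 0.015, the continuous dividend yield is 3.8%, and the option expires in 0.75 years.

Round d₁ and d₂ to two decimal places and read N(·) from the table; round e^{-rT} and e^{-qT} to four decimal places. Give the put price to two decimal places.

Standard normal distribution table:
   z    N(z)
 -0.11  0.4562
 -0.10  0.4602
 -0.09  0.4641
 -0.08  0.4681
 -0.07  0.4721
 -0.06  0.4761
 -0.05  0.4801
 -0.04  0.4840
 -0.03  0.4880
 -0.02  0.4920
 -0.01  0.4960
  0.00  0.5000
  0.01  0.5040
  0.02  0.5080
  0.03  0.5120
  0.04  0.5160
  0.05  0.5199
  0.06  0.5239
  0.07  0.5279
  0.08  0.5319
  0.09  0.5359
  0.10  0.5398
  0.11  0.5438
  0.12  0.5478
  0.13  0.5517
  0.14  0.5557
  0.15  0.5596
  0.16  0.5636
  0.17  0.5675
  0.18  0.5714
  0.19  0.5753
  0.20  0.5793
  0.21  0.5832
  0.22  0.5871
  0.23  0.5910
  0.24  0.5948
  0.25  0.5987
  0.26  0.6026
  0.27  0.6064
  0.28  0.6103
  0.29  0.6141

$63.64

σ√T = 0.35·√0.75 = 0.3031
d₁ = [ln(474/478) + (0.015 − 0.038 + ½·0.35²)·0.75] / (σ√T) = (-0.0084 + 0.0287) / 0.3031 = 0.0669 which rounds to 0.07
d₂ = 0.0669 − 0.3031 = -0.2362 which rounds to -0.24
exp(−qT) = exp(−0.038·0.75) = 0.9719;  exp(−rT) = exp(−0.015·0.75) = 0.9888
N(−d₂) = N(0.24) = 0.5948;  N(−d₁) = N(-0.07) = 0.4721
P = 478·0.9888·0.5948 − 474·0.9719·0.4721 = 281.1301 − 217.4873 = 63.6428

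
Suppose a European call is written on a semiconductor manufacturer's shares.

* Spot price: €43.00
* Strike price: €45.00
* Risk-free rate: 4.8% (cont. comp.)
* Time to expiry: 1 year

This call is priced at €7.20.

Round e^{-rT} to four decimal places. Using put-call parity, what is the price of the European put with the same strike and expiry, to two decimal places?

e^(−rT) = e^(−0.048·1) = 0.9531
Put-call parity: C − P = S − K·e^(−rT) = 43 − 45·0.9531 = 43 − 42.8895 = 0.1105
P = C − (C − P) = 7.20 − (0.1105) = 7.0895

€7.09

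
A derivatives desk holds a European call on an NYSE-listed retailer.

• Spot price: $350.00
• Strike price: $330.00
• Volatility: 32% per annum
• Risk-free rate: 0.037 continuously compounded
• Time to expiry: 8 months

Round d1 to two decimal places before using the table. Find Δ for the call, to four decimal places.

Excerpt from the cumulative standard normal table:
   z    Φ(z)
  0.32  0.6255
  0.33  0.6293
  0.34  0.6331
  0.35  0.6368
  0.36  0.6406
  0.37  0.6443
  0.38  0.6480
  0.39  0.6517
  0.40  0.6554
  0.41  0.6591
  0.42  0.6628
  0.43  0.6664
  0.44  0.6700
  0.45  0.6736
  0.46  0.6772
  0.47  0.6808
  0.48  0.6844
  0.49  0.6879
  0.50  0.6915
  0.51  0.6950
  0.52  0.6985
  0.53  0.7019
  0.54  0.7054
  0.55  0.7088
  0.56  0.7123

0.6736

σ√T = 0.32·√0.6667 = 0.2613
d₁ = [ln(350/330) + (0.037 + 0.32²/2)·0.6667] / 0.2613 = [0.0588 + 0.0588] / 0.2613 = 0.4502 ≈ 0.45
N(d₁) = N(0.45) = 0.6736
Δ_call = N(d₁) = 0.6736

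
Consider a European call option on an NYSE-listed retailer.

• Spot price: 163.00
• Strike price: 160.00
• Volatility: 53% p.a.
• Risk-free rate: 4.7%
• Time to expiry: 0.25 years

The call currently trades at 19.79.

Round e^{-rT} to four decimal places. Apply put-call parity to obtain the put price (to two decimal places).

e^(−rT) = e^(−0.047·0.25) = 0.9883
Put-call parity: C − P = S − K·e^(−rT) = 163 − 160·0.9883 = 163 − 158.1280 = 4.8720
P = C − (C − P) = 19.79 − (4.8720) = 14.9180

14.92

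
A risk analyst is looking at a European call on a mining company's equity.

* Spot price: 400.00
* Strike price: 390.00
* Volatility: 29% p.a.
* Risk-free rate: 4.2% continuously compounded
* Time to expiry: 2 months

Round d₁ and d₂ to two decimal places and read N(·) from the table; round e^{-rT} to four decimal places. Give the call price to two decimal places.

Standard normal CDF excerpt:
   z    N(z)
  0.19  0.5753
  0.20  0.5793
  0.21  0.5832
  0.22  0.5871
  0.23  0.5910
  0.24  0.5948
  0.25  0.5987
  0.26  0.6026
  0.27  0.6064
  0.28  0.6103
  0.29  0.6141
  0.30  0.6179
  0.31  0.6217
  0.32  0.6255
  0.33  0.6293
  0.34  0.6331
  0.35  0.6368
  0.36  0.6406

25.86

T = 0.1667;  σ√T = 0.1184
ln(S/K) + (r + σ²/2)T = ln(400/390) + (0.042 + 0.29²/2)·0.1667 = 0.0253 + 0.0140 = 0.0393
d₁ = 0.0393 / 0.1184 = 0.3322 → 0.33
d₂ = d₁ − σ√T = 0.3322 − 0.1184 = 0.2138 → 0.21
e^(−rT) = e^(−0.042·0.1667) = 0.9930
N(d₁) = N(0.33) = 0.6293;  N(d₂) = N(0.21) = 0.5832
C = 400·0.6293 − 390·0.9930·0.5832 = 251.7200 − 225.8559 = 25.8641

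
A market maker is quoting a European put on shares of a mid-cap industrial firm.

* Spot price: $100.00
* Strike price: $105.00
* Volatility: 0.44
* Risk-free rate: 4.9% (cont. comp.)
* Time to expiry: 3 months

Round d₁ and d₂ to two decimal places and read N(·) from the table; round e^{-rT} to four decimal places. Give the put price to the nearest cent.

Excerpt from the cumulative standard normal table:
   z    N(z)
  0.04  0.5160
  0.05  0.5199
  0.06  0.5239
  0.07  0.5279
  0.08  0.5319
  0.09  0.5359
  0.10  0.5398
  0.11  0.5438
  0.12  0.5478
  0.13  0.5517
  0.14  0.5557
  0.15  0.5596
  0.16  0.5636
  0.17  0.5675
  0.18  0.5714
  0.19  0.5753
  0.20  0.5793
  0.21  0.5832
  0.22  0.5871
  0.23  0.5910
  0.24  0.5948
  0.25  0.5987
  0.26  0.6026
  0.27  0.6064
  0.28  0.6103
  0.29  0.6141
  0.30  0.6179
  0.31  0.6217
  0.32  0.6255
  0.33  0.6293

$10.91

σ√T = 0.44·√0.25 = 0.2200
ln(S/K) + (r + σ²/2)T = ln(100/105) + (0.049 + 0.44²/2)·0.25 = -0.0488 + 0.0364 = -0.0123
d₁ = -0.0123 / 0.2200 = -0.0561 → -0.06
d₂ = d₁ − σ√T = -0.0561 − 0.2200 = -0.2761 → -0.28
e^(−rT) = e^(−0.049·0.25) = 0.9878
N(−d₂) = N(0.28) = 0.6103;  N(−d₁) = N(0.06) = 0.5239
P = 105·0.9878·0.6103 − 100·0.5239 = 63.2997 − 52.3900 = 10.9097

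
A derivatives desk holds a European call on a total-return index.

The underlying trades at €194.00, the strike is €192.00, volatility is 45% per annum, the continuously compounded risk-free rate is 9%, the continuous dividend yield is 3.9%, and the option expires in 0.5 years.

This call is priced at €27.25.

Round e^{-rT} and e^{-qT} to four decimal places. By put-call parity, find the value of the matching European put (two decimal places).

€20.55

e^(−qT) = e^(−0.039·0.5) = 0.9807;  e^(−rT) = e^(−0.09·0.5) = 0.9560
Put-call parity: C − P = S·e^(−qT) − K·e^(−rT) = 194·0.9807 − 192·0.9560 = 190.2558 − 183.5520 = 6.7038
P = C − (C − P) = 27.25 − (6.7038) = 20.5462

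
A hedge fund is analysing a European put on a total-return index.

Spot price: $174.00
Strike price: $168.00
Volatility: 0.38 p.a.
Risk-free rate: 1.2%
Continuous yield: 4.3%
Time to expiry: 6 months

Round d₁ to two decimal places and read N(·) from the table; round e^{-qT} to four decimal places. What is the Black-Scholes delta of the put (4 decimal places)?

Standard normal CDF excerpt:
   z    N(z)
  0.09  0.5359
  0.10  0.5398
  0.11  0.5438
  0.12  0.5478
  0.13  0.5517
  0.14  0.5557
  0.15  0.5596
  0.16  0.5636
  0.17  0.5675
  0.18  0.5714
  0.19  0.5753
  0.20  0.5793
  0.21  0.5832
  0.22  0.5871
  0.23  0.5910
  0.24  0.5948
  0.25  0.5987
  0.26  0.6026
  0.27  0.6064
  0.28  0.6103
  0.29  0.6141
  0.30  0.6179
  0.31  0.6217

σ√T = 0.38·√0.5 = 0.2687
d₁ = [ln(174/168) + (0.012 − 0.043 + ½·0.38²)·0.5] / (σ√T) = (0.0351 + 0.0206) / 0.2687 = 0.2073 ≈ 0.21
N(d₁) = N(0.21) = 0.5832
Δ_put = exp(−qT)·(N(d₁) − 1) = 0.9787·(0.5832 − 1) = -0.4079

-0.4079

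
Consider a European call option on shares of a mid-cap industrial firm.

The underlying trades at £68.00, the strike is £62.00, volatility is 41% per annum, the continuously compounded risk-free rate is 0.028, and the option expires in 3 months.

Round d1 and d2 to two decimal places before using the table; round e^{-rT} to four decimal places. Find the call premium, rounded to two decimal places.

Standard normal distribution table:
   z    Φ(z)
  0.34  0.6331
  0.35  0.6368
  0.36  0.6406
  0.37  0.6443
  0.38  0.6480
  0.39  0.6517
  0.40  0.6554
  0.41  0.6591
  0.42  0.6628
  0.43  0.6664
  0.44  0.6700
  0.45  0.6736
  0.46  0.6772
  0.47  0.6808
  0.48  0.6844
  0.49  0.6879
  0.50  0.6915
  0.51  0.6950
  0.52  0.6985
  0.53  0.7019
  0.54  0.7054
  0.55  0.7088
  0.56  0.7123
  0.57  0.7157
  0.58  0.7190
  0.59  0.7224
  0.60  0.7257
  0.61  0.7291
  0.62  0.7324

£9.23

σ√T = 0.41 × 0.5000 = 0.2050
ln(S/K) + (r + σ²/2)T = ln(68/62) + (0.028 + 0.41²/2)·0.25 = 0.0924 + 0.0280 = 0.1204
d₁ = 0.1204 / 0.2050 = 0.5872 ≈ 0.59
d₂ = d₁ − σ√T = 0.5872 − 0.2050 = 0.3822 ≈ 0.38
e^(−rT) = e^(−0.028·0.25) = 0.9930
N(d₁) = N(0.59) = 0.7224;  N(d₂) = N(0.38) = 0.6480
C = 68·0.7224 − 62·0.9930·0.6480 = 49.1232 − 39.8948 = 9.2284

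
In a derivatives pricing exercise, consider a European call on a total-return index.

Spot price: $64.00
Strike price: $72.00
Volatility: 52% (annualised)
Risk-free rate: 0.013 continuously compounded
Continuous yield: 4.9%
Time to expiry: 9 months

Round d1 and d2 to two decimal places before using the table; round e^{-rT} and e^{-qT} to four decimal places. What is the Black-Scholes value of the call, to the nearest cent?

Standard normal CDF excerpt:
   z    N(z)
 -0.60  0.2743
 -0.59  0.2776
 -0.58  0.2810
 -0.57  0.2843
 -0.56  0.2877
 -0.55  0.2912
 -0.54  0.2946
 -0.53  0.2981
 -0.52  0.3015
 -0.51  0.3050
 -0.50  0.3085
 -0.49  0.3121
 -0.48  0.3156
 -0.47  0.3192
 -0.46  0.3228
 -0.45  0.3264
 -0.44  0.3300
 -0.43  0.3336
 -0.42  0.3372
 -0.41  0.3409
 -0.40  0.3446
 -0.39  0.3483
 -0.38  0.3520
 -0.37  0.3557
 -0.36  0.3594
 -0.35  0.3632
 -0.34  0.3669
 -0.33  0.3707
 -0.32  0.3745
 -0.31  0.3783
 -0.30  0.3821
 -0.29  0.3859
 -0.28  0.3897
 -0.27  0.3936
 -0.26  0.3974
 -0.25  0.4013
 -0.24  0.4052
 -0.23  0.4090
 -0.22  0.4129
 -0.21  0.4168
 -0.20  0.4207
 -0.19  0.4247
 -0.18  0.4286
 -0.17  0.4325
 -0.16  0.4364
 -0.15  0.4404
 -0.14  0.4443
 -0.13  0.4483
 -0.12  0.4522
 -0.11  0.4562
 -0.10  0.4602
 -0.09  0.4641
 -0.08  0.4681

T = 0.75;  σ√T = 0.4503
d₁ = [ln(64/72) + (0.013 − 0.049 + 0.52²/2)·0.75] / 0.4503 = [-0.1178 + 0.0744] / 0.4503 = -0.0963 → -0.10
d₂ = d₁ − σ√T = -0.0963 − 0.4503 = -0.5467 → -0.55
exp(−qT) = exp(−0.049·0.75) = 0.9639;  exp(−rT) = exp(−0.013·0.75) = 0.9903
N(d₁) = N(-0.10) = 0.4602;  N(d₂) = N(-0.55) = 0.2912
C = 64·0.9639·0.4602 − 72·0.9903·0.2912 = 28.3896 − 20.7630 = 7.6265

$7.63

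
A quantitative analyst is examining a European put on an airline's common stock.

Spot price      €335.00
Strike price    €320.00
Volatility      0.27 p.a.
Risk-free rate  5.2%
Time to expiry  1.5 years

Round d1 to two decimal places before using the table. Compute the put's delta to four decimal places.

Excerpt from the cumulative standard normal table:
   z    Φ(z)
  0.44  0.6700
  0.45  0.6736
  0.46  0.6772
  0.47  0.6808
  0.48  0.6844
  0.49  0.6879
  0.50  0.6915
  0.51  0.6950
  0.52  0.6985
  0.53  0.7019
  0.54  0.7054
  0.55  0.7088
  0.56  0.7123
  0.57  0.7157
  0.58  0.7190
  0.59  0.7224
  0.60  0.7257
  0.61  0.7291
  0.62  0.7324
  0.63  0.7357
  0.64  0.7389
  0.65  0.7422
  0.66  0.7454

-0.2946

T = 1.5;  σ√T = 0.3307
d₁ = [ln(335/320) + (0.052 + 0.27²/2)·1.5] / 0.3307 = [0.0458 + 0.1327] / 0.3307 = 0.5397 ⇒ 0.54
N(d₁) = N(0.54) = 0.7054
Δ_put = N(d₁) − 1 = 0.7054 − 1 = -0.2946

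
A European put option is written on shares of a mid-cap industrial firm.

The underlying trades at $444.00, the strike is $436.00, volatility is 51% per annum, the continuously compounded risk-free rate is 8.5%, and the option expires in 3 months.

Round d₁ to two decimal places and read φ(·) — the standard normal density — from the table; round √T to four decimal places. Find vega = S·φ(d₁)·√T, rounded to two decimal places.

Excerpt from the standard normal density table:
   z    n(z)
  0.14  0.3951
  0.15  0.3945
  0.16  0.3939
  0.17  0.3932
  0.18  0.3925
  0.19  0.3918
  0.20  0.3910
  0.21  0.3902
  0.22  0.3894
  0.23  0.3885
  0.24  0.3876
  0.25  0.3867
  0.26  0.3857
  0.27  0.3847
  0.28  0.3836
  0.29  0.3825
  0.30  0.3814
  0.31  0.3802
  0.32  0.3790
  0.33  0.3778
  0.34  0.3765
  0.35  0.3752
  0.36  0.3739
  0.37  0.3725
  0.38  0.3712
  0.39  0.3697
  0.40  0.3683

σ√T = 0.51 × 0.5000 = 0.2550
d₁ = [ln(444/436) + (0.085 + ½·0.51²)·0.25] / (σ√T) = (0.0182 + 0.0538) / 0.2550 = 0.2821 which rounds to 0.28
√T = √0.25 = 0.5000
φ(d₁) = φ(0.28) = 0.3836
vega = S·φ(d₁)·√T = 444·0.3836·0.5000 = 85.1592

85.16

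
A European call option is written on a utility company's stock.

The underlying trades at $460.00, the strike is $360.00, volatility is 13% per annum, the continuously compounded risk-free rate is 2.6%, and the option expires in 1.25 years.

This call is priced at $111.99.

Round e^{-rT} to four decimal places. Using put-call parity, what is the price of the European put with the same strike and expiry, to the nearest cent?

$0.47

e^(−rT) = e^(−0.026·1.25) = 0.9680
Put-call parity: C − P = S − K·e^(−rT) = 460 − 360·0.9680 = 460 − 348.4800 = 111.5200
P = C − (C − P) = 111.99 − (111.5200) = 0.4700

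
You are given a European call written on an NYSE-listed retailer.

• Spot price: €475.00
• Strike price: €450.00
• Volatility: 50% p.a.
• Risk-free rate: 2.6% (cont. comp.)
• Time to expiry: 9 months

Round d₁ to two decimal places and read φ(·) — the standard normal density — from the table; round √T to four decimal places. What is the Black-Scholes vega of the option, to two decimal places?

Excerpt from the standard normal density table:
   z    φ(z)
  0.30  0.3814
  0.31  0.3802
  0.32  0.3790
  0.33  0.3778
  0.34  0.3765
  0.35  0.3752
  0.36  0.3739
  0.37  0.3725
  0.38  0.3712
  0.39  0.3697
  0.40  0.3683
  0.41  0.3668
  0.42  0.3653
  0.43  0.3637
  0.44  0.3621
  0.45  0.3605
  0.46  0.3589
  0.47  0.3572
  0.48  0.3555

152.08

T = 0.75;  σ√T = 0.4330
ln(S/K) + (r + σ²/2)T = ln(475/450) + (0.026 + 0.5²/2)·0.75 = 0.0541 + 0.1132 = 0.1673
d₁ = 0.1673 / 0.4330 = 0.3864 → 0.39
√T = √0.75 = 0.8660
φ(d₁) = φ(0.39) = 0.3697
vega = S·φ(d₁)·√T = 475·0.3697·0.8660 = 152.0761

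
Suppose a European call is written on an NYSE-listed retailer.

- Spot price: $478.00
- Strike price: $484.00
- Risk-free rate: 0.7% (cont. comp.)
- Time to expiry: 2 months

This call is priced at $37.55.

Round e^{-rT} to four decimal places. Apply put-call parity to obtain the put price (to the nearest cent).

exp(−rT) = exp(−0.007·0.1667) = 0.9988
Put-call parity: C − P = S − K·e^(−rT) = 478 − 484·0.9988 = 478 − 483.4192 = -5.4192
P = C − (C − P) = 37.55 − (-5.4192) = 42.9692

$42.97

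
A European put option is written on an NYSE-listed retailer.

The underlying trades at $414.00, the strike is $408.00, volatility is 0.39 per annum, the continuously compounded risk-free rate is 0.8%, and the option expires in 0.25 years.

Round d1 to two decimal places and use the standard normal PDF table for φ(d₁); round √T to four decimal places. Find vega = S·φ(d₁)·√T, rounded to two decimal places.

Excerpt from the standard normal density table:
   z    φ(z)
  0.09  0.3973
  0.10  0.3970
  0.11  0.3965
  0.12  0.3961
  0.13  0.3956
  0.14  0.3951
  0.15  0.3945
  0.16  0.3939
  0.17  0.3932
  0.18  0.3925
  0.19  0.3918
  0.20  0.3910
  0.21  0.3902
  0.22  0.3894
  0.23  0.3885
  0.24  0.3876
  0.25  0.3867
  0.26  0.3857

81.25

T = 0.25;  σ√T = 0.1950
d₁ = [ln(414/408) + (0.008 + 0.39²/2)·0.25] / 0.1950 = [0.0146 + 0.0210] / 0.1950 = 0.1826 → 0.18
√T = √0.25 = 0.5000
φ(d₁) = φ(0.18) = 0.3925
vega = S·φ(d₁)·√T = 414·0.3925·0.5000 = 81.2475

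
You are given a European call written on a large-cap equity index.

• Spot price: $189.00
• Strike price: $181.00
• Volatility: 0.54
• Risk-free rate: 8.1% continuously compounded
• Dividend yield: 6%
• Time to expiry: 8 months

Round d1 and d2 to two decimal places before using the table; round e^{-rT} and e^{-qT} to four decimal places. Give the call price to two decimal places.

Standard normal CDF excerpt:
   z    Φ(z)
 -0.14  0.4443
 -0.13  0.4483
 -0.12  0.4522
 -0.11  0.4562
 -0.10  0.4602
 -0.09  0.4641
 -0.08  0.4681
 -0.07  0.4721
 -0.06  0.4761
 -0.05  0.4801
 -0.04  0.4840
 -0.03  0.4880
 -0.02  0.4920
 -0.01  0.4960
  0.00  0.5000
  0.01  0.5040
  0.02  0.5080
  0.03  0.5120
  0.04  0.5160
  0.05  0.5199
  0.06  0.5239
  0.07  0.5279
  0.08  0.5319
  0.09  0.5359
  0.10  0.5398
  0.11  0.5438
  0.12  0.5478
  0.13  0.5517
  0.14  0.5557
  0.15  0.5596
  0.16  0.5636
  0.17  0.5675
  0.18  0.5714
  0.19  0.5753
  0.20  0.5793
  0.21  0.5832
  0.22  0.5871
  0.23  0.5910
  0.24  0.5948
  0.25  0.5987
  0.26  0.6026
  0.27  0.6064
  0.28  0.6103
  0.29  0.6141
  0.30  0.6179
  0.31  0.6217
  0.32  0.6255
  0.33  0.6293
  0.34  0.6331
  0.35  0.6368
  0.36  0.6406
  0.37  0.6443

σ√T = 0.54·√0.6667 = 0.4409
d₁ = [ln(189/181) + (0.081 − 0.06 + 0.54²/2)·0.6667] / 0.4409 = [0.0432 + 0.1112] / 0.4409 = 0.3503 ≈ 0.35
d₂ = d₁ − σ√T = 0.3503 − 0.4409 = -0.0906 ≈ -0.09
exp(−qT) = exp(−0.06·0.6667) = 0.9608;  exp(−rT) = exp(−0.081·0.6667) = 0.9474
N(d₁) = N(0.35) = 0.6368;  N(d₂) = N(-0.09) = 0.4641
C = 189·0.9608·0.6368 − 181·0.9474·0.4641 = 115.6373 − 79.5836 = 36.0537

$36.05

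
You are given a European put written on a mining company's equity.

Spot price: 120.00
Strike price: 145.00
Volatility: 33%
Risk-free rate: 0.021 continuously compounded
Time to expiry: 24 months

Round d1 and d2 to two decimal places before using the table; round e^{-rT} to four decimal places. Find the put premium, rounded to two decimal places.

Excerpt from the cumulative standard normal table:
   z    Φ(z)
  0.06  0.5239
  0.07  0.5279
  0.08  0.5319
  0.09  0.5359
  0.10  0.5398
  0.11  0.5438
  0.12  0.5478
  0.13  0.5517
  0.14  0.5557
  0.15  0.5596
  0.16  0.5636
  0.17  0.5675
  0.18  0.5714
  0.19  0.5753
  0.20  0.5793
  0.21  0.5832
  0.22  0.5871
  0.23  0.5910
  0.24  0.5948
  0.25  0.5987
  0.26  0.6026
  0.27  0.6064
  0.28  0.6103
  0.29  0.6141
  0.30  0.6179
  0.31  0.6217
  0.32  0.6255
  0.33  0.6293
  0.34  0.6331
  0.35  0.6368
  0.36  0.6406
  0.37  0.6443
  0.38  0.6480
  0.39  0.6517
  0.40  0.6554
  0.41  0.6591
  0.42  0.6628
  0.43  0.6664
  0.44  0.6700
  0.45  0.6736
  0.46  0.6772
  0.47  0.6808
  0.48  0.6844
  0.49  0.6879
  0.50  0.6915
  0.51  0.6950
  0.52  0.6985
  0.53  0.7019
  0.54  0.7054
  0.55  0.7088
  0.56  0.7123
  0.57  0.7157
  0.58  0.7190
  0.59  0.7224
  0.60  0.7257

σ√T = 0.33·√2 = 0.4667
d₁ = [ln(120/145) + (0.021 + ½·0.33²)·2] / (σ√T) = (-0.1892 + 0.1509) / 0.4667 = -0.0822 → -0.08
d₂ = -0.0822 − 0.4667 = -0.5488 → -0.55
e^(−rT) = e^(−0.021·2) = 0.9589
P = 145·0.9589·N(0.55) − 120·N(0.08) = 145·0.9589·0.7088 − 120·0.5319 = 98.5519 − 63.8280 = 34.7239

34.72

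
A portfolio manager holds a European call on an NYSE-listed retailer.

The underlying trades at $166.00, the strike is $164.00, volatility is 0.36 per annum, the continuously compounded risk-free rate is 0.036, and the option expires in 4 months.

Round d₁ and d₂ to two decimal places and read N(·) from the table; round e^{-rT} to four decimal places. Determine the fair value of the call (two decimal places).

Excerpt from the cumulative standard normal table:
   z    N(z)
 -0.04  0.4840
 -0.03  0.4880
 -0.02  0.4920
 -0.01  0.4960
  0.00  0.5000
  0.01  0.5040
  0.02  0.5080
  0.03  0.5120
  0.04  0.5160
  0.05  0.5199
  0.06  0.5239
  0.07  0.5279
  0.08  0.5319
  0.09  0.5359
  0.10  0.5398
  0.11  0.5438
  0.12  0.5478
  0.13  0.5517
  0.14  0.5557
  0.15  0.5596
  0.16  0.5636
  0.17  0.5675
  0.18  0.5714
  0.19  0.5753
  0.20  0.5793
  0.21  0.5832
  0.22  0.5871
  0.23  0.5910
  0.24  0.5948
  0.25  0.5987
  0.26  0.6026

σ√T = 0.36·√0.3333 = 0.2078
d₁ = [ln(166/164) + (0.036 + ½·0.36²)·0.3333] / (σ√T) = (0.0121 + 0.0336) / 0.2078 = 0.2200 ⇒ 0.22
d₂ = 0.2200 − 0.2078 = 0.0121 ⇒ 0.01
e^(−rT) = e^(−0.036·0.3333) = 0.9881
N(d₁) = N(0.22) = 0.5871;  N(d₂) = N(0.01) = 0.5040
C = 166·0.5871 − 164·0.9881·0.5040 = 97.4586 − 81.6724 = 15.7862

$15.79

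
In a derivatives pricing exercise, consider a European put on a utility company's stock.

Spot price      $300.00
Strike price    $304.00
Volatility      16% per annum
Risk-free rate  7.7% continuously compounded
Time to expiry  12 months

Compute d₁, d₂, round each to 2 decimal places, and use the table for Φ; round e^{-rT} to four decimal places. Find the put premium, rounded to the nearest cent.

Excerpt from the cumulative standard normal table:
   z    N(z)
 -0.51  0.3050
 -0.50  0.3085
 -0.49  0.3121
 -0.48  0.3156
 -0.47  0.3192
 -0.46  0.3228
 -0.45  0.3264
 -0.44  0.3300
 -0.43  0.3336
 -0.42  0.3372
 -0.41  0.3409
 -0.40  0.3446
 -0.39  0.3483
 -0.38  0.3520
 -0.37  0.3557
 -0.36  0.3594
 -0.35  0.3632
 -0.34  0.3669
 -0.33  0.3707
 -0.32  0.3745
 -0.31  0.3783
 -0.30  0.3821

σ√T = 0.16·√1 = 0.1600
d₁ = [ln(300/304) + (0.077 + ½·0.16²)·1] / (σ√T) = (-0.0132 + 0.0898) / 0.1600 = 0.4785 ≈ 0.48
d₂ = 0.4785 − 0.1600 = 0.3185 ≈ 0.32
e^(−rT) = e^(−0.077·1) = 0.9259
N(−d₂) = N(-0.32) = 0.3745;  N(−d₁) = N(-0.48) = 0.3156
P = 304·0.9259·0.3745 − 300·0.3156 = 105.4119 − 94.6800 = 10.7319

$10.73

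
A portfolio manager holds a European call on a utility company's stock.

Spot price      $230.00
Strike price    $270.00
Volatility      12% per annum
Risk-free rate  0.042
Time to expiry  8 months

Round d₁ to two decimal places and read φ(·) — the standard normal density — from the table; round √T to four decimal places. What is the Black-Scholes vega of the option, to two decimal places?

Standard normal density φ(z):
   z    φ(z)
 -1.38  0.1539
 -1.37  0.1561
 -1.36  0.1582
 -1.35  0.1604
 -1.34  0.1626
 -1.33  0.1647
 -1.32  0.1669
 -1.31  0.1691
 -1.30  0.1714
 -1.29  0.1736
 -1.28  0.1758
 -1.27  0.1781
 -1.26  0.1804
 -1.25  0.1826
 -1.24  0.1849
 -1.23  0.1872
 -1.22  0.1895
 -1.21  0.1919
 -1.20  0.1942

32.19

σ√T = 0.12 × 0.8165 = 0.0980
d₁ = [ln(230/270) + (0.042 + 0.12²/2)·0.6667] / 0.0980 = [-0.1603 + 0.0328] / 0.0980 = -1.3017 ⇒ -1.30
√T = √0.6667 = 0.8165
φ(d₁) = φ(-1.30) = 0.1714
vega = S·φ(d₁)·√T = 230·0.1714·0.8165 = 32.1881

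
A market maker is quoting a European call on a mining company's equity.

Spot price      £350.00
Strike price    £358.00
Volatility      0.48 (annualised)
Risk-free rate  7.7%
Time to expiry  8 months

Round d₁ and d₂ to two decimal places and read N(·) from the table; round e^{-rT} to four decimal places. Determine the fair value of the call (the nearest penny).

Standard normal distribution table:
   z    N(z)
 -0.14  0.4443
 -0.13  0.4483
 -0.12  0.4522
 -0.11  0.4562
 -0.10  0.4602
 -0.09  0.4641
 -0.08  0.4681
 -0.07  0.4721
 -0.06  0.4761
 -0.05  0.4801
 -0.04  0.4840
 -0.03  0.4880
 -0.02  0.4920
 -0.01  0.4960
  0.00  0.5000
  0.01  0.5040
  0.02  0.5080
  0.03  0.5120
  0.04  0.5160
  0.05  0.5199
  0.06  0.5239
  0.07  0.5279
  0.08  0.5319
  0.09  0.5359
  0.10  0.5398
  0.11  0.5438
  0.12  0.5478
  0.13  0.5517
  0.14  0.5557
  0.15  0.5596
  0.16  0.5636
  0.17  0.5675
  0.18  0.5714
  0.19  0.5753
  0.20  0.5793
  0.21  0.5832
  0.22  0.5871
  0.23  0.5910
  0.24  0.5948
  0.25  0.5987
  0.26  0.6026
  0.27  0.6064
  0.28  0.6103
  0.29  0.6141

£58.45

T = 0.6667;  σ√T = 0.3919
d₁ = [ln(350/358) + (0.077 + ½·0.48²)·0.6667] / (σ√T) = (-0.0226 + 0.1281) / 0.3919 = 0.2693 ≈ 0.27
d₂ = 0.2693 − 0.3919 = -0.1226 ≈ -0.12
exp(−rT) = exp(−0.077·0.6667) = 0.9500
N(d₁) = N(0.27) = 0.6064;  N(d₂) = N(-0.12) = 0.4522
C = 350·0.6064 − 358·0.9500·0.4522 = 212.2400 − 153.7932 = 58.4468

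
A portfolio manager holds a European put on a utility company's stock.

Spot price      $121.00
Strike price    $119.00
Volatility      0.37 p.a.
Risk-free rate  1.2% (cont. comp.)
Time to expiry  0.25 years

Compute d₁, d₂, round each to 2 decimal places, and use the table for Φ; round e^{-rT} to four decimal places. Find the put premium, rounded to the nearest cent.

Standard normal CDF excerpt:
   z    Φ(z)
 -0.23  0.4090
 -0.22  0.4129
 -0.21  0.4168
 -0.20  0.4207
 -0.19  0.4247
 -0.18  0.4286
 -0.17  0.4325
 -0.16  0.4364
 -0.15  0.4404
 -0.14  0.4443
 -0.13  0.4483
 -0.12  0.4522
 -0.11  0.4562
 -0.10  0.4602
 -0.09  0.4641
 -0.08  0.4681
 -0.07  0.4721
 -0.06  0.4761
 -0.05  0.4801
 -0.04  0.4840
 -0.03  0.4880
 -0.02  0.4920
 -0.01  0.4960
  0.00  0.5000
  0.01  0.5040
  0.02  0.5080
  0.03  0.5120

$7.94

σ√T = 0.37·√0.25 = 0.1850
ln(S/K) + (r + σ²/2)T = ln(121/119) + (0.012 + 0.37²/2)·0.25 = 0.0167 + 0.0201 = 0.0368
d₁ = 0.0368 / 0.1850 = 0.1988 which rounds to 0.20
d₂ = d₁ − σ√T = 0.1988 − 0.1850 = 0.0138 which rounds to 0.01
exp(−rT) = exp(−0.012·0.25) = 0.9970
P = 119·0.9970·N(-0.01) − 121·N(-0.20) = 119·0.9970·0.4960 − 121·0.4207 = 58.8469 − 50.9047 = 7.9422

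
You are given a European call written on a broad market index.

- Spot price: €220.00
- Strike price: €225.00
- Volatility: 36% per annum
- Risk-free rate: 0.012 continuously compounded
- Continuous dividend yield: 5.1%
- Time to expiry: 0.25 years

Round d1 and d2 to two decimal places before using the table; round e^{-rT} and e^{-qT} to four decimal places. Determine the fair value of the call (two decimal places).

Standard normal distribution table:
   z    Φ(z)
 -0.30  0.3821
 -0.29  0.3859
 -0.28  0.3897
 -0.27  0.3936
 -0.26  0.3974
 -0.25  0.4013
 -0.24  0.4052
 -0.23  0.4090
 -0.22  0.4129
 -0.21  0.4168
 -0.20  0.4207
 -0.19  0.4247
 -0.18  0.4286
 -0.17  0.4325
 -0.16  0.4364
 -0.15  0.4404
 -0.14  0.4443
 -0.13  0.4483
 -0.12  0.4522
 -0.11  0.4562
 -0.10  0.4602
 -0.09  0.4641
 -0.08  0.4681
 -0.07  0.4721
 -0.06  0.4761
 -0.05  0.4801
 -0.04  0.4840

T = 0.25;  σ√T = 0.1800
d₁ = [ln(220/225) + (0.012 − 0.051 + 0.36²/2)·0.25] / 0.1800 = [-0.0225 + 0.0065] / 0.1800 = -0.0890 ⇒ -0.09
d₂ = d₁ − σ√T = -0.0890 − 0.1800 = -0.2690 ⇒ -0.27
exp(−qT) = exp(−0.051·0.25) = 0.9873;  exp(−rT) = exp(−0.012·0.25) = 0.9970
N(d₁) = N(-0.09) = 0.4641;  N(d₂) = N(-0.27) = 0.3936
C = 220·0.9873·0.4641 − 225·0.9970·0.3936 = 100.8053 − 88.2943 = 12.5110

€12.51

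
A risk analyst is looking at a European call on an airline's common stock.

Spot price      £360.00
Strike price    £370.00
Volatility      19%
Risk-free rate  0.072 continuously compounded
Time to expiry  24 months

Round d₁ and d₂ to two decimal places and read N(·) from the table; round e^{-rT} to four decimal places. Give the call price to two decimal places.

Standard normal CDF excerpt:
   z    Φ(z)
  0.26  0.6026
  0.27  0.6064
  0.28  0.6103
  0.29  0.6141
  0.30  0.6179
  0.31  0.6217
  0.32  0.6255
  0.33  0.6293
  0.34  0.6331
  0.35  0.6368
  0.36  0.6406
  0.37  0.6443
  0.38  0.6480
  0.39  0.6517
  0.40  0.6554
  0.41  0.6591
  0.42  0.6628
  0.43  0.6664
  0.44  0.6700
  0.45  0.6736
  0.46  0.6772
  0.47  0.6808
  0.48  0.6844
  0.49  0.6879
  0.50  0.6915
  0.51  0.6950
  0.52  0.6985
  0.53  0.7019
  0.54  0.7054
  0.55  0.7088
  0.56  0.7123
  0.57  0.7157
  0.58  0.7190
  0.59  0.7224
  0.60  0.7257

£59.69

σ√T = 0.19 × 1.4142 = 0.2687
d₁ = [ln(360/370) + (0.072 + 0.19²/2)·2] / 0.2687 = [-0.0274 + 0.1801] / 0.2687 = 0.5683 ⇒ 0.57
d₂ = d₁ − σ√T = 0.5683 − 0.2687 = 0.2996 ⇒ 0.30
e^(−rT) = e^(−0.072·2) = 0.8659
C = 360·N(0.57) − 370·0.8659·N(0.30) = 360·0.7157 − 370·0.8659·0.6179 = 257.6520 − 197.9647 = 59.6873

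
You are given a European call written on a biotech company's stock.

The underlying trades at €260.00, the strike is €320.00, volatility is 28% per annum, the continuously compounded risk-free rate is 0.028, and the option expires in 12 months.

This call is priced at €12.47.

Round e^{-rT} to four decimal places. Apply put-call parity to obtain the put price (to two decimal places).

exp(−rT) = exp(−0.028·1) = 0.9724
Put-call parity: C − P = S − K·e^(−rT) = 260 − 320·0.9724 = 260 − 311.1680 = -51.1680
P = C − (C − P) = 12.47 − (-51.1680) = 63.6380

€63.64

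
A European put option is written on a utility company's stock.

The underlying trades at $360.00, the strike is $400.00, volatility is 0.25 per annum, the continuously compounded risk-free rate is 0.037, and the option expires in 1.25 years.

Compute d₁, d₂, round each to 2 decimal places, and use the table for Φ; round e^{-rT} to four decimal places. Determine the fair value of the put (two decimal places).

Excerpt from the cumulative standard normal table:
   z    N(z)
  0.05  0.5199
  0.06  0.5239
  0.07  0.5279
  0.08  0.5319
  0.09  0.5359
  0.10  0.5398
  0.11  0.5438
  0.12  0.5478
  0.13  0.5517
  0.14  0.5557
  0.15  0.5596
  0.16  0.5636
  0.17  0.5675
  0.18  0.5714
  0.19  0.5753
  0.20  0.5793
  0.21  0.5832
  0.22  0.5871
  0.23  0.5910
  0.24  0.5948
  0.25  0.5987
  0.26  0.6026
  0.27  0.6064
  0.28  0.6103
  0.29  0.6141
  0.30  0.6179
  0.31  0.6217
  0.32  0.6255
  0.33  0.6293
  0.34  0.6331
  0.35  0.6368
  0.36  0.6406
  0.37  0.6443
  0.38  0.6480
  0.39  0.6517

T = 1.25;  σ√T = 0.2795
d₁ = [ln(360/400) + (0.037 + 0.25²/2)·1.25] / 0.2795 = [-0.1054 + 0.0853] / 0.2795 = -0.0717 ≈ -0.07
d₂ = d₁ − σ√T = -0.0717 − 0.2795 = -0.3512 ≈ -0.35
e^(−rT) = e^(−0.037·1.25) = 0.9548
N(−d₂) = N(0.35) = 0.6368;  N(−d₁) = N(0.07) = 0.5279
P = 400·0.9548·0.6368 − 360·0.5279 = 243.2067 − 190.0440 = 53.1627

$53.16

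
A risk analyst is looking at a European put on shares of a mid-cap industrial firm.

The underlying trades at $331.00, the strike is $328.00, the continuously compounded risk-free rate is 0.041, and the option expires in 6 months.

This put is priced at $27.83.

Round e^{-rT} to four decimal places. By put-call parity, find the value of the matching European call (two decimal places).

e^(−rT) = e^(−0.041·0.5) = 0.9797
Put-call parity: C − P = S − K·e^(−rT) = 331 − 328·0.9797 = 331 − 321.3416 = 9.6584
C = P + (C − P) = 27.83 + (9.6584) = 37.4884

$37.49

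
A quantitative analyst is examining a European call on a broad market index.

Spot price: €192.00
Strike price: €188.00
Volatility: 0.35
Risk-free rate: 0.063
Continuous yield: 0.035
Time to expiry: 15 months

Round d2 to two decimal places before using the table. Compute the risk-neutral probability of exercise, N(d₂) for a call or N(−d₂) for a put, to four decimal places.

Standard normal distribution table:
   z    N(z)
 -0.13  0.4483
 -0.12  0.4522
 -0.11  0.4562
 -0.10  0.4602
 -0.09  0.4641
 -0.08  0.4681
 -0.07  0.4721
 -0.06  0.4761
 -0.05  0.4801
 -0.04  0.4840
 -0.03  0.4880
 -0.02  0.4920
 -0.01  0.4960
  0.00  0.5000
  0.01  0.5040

σ√T = 0.35 × 1.1180 = 0.3913
d₁ = [ln(192/188) + (0.063 − 0.035 + 0.35²/2)·1.25] / 0.3913 = [0.0211 + 0.1116] / 0.3913 = 0.3389 → 0.34
d₂ = d₁ − σ√T = 0.3389 − 0.3913 = -0.0524 → -0.05
Pr(exercise) under Q = N(d₂) = 0.4801

0.4801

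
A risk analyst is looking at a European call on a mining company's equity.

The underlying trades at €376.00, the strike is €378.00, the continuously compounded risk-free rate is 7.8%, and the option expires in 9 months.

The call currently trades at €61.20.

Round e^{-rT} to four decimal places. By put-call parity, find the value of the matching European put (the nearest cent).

e^(−rT) = e^(−0.078·0.75) = 0.9432
Put-call parity: C − P = S − K·e^(−rT) = 376 − 378·0.9432 = 376 − 356.5296 = 19.4704
P = C − (C − P) = 61.20 − (19.4704) = 41.7296

€41.73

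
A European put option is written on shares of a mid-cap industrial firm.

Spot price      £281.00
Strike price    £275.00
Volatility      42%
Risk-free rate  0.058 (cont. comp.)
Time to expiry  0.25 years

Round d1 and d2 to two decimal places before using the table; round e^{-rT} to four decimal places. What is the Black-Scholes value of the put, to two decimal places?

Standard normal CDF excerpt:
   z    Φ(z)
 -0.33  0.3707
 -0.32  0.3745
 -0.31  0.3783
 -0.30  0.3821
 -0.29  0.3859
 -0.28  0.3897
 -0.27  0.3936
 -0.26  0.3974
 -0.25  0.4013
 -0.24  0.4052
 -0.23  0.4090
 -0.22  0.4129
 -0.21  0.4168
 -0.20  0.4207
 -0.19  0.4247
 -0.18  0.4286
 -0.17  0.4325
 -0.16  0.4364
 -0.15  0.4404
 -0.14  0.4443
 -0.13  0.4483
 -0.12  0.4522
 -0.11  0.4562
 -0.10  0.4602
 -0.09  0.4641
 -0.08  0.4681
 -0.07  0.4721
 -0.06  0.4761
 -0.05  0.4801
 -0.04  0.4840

σ√T = 0.42·√0.25 = 0.2100
d₁ = [ln(281/275) + (0.058 + 0.42²/2)·0.25] / 0.2100 = [0.0216 + 0.0365] / 0.2100 = 0.2768 → 0.28
d₂ = d₁ − σ√T = 0.2768 − 0.2100 = 0.0668 → 0.07
e^(−rT) = e^(−0.058·0.25) = 0.9856
N(−d₂) = N(-0.07) = 0.4721;  N(−d₁) = N(-0.28) = 0.3897
P = 275·0.9856·0.4721 − 281·0.3897 = 127.9580 − 109.5057 = 18.4523

£18.45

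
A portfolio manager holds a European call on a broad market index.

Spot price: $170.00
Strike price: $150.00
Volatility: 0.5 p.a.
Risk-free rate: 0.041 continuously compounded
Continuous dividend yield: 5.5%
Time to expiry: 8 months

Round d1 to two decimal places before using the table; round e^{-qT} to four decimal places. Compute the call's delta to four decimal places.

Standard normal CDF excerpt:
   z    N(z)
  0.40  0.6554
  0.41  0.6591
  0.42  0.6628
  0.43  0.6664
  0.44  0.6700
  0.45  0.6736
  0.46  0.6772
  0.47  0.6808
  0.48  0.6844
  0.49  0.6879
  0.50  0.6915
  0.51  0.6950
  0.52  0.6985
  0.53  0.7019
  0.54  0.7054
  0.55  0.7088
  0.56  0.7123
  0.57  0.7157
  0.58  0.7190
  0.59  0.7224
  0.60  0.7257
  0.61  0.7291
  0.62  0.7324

0.6631

T = 0.6667;  σ√T = 0.4082
d₁ = [ln(170/150) + (0.041 − 0.055 + ½·0.5²)·0.6667] / (σ√T) = (0.1252 + 0.0740) / 0.4082 = 0.4878 ≈ 0.49
N(d₁) = N(0.49) = 0.6879
Δ_call = e^(−qT)·N(d₁) = 0.9640·0.6879 = 0.6631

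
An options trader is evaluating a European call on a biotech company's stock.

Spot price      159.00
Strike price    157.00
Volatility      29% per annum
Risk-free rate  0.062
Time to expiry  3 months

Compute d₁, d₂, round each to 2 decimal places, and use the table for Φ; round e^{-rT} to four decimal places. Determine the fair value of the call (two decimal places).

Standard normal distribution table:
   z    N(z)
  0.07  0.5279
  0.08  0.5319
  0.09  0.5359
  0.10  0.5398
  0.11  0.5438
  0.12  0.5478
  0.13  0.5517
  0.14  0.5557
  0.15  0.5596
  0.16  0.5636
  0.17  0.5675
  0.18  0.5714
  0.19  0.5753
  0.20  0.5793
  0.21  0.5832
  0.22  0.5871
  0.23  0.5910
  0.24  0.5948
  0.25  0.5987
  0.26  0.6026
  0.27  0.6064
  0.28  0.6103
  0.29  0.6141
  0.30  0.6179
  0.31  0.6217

σ√T = 0.29 × 0.5000 = 0.1450
ln(S/K) + (r + σ²/2)T = ln(159/157) + (0.062 + 0.29²/2)·0.25 = 0.0127 + 0.0260 = 0.0387
d₁ = 0.0387 / 0.1450 = 0.2667 ⇒ 0.27
d₂ = d₁ − σ√T = 0.2667 − 0.1450 = 0.1217 ⇒ 0.12
e^(−rT) = e^(−0.062·0.25) = 0.9846
C = 159·N(0.27) − 157·0.9846·N(0.12) = 159·0.6064 − 157·0.9846·0.5478 = 96.4176 − 84.6801 = 11.7375

11.74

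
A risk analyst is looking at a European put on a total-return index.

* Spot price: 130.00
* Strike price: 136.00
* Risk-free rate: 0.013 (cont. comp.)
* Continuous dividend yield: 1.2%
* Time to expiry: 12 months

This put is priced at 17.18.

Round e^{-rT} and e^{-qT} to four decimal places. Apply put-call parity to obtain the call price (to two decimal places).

e^(−qT) = e^(−0.012·1) = 0.9881;  e^(−rT) = e^(−0.013·1) = 0.9871
Put-call parity: C − P = S·e^(−qT) − K·e^(−rT) = 130·0.9881 − 136·0.9871 = 128.4530 − 134.2456 = -5.7926
C = P + (C − P) = 17.18 + (-5.7926) = 11.3874

11.39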